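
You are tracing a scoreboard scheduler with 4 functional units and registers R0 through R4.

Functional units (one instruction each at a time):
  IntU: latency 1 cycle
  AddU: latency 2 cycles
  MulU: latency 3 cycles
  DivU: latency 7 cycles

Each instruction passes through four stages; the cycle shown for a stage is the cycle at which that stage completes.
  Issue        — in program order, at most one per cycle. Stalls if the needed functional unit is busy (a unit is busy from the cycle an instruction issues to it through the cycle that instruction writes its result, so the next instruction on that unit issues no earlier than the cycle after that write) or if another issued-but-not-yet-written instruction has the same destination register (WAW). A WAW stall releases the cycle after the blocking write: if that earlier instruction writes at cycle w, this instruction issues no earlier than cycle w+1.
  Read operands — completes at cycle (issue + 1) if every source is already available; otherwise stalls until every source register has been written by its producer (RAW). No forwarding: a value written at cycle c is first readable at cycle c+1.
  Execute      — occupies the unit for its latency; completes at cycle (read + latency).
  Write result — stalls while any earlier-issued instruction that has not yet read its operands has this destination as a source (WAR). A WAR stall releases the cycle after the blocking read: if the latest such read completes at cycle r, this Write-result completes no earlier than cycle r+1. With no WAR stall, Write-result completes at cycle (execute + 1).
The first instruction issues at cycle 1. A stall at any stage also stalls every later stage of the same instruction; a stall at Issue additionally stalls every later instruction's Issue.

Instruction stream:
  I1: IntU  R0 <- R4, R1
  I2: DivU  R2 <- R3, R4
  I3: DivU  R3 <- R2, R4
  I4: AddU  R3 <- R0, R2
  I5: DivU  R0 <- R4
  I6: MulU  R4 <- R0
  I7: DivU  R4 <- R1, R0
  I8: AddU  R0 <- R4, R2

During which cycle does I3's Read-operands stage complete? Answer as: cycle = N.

I1 -> (1, 2, 3, 4)
I2 -> (2, 3, 10, 11)
I3 -> (12, 13, 20, 21)  // struct: DivU busy until I2 writes@11
I4 -> (22, 23, 25, 26)  // WAW R3: wait I3 write@21
I5 -> (23, 24, 31, 32)
I6 -> (24, 33, 36, 37)  // RAW R0: wait I5 write@32
I7 -> (38, 39, 46, 47)  // WAW R4: wait I6 write@37
I8 -> (39, 48, 50, 51)  // RAW R4: wait I7 write@47

cycle = 13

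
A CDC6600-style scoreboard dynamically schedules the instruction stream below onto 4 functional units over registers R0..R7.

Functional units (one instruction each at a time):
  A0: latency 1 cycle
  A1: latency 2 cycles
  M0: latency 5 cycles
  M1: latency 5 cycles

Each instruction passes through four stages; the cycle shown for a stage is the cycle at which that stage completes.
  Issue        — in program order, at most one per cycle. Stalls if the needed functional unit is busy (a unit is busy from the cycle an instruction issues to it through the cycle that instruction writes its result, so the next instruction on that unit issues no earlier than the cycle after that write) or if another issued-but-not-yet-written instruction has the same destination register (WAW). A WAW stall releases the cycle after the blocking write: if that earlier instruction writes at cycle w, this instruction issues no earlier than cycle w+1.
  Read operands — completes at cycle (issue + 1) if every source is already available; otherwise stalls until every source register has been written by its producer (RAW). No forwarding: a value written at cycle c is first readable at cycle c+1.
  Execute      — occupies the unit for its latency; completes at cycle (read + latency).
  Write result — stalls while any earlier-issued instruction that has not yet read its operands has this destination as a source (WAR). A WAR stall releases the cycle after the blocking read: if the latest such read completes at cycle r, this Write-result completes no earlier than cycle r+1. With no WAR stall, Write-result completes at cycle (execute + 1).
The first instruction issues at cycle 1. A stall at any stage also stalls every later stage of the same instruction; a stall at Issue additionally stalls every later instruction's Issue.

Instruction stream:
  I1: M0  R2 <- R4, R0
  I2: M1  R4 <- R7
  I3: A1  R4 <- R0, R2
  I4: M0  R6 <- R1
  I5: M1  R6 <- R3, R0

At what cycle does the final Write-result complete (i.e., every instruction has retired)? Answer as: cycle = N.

cycle = 26

[I1] 1/2/7/8
[I2] 2/3/8/9
[I3] 10/11/13/14  (WAW R4: wait I2 write@9)
[I4] 11/12/17/18
[I5] 19/20/25/26  (WAW R6: wait I4 write@18)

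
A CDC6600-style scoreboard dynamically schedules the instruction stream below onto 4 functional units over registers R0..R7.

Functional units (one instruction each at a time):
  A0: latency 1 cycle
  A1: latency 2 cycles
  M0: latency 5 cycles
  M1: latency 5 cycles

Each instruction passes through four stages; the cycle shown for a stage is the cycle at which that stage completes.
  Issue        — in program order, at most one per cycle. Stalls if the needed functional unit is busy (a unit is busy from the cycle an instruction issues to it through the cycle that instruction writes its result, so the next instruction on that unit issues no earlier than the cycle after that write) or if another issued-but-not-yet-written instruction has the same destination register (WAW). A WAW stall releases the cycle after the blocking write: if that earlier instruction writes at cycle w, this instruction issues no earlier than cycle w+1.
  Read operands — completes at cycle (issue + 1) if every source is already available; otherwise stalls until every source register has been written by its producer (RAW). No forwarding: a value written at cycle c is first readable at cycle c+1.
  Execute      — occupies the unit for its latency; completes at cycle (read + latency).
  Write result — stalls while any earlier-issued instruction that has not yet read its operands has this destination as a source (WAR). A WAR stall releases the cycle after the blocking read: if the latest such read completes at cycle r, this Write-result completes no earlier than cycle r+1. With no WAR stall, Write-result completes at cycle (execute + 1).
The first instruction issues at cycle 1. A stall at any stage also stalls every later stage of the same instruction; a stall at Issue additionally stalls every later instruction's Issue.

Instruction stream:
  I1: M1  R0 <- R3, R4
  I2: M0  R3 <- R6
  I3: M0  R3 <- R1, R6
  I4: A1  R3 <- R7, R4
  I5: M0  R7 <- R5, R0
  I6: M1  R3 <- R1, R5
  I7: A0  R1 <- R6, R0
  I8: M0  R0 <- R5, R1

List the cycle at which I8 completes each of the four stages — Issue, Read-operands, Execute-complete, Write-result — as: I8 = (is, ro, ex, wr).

c1: I1→M1
c2: I1 RO; I2→M0
c3: I2 RO
c7: I1 EX
c8: I1 WR R0; I2 EX
c9: I2 WR R3
c10: I3→M0
c11: I3 RO
c16: I3 EX
c17: I3 WR R3
c18: I4→A1
c19: I4 RO; I5→M0
c20: I5 RO
c21: I4 EX
c22: I4 WR R3
c23: I6→M1
c24: I6 RO; I7→A0
c25: I5 EX; I7 RO
c26: I5 WR R7; I7 EX
c27: I7 WR R1; I8→M0
c28: I8 RO
c29: I6 EX
c30: I6 WR R3
c33: I8 EX
c34: I8 WR R0

I8 = (27, 28, 33, 34)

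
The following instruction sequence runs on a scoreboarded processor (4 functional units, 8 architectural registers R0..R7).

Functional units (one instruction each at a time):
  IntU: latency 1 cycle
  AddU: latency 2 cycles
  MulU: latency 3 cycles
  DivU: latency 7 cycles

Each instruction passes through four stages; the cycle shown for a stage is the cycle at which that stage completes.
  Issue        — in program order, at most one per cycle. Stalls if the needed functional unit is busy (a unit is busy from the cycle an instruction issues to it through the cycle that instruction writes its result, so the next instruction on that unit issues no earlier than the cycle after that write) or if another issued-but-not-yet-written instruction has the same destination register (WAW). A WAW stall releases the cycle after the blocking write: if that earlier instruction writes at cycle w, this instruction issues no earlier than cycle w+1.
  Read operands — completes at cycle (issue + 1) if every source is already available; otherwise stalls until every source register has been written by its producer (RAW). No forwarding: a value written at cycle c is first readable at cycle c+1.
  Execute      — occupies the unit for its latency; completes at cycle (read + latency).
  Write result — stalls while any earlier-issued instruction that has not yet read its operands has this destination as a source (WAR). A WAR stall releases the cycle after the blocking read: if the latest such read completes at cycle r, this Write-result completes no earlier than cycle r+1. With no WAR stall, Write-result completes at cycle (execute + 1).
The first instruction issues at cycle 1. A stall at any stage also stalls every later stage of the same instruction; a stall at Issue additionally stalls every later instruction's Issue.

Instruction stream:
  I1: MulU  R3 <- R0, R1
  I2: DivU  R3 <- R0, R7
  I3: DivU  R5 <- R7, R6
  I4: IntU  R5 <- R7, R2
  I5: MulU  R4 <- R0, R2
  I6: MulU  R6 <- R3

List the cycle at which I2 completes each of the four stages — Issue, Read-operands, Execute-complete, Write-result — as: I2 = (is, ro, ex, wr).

I2 = (7, 8, 15, 16)

I1: IS=1 RO=2 EX=5 WR=6
I2: IS=7 RO=8 EX=15 WR=16  [WAW R3: wait I1 write@6]
I3: IS=17 RO=18 EX=25 WR=26  [struct: DivU busy until I2 writes@16]
I4: IS=27 RO=28 EX=29 WR=30  [WAW R5: wait I3 write@26]
I5: IS=28 RO=29 EX=32 WR=33
I6: IS=34 RO=35 EX=38 WR=39  [struct: MulU busy until I5 writes@33]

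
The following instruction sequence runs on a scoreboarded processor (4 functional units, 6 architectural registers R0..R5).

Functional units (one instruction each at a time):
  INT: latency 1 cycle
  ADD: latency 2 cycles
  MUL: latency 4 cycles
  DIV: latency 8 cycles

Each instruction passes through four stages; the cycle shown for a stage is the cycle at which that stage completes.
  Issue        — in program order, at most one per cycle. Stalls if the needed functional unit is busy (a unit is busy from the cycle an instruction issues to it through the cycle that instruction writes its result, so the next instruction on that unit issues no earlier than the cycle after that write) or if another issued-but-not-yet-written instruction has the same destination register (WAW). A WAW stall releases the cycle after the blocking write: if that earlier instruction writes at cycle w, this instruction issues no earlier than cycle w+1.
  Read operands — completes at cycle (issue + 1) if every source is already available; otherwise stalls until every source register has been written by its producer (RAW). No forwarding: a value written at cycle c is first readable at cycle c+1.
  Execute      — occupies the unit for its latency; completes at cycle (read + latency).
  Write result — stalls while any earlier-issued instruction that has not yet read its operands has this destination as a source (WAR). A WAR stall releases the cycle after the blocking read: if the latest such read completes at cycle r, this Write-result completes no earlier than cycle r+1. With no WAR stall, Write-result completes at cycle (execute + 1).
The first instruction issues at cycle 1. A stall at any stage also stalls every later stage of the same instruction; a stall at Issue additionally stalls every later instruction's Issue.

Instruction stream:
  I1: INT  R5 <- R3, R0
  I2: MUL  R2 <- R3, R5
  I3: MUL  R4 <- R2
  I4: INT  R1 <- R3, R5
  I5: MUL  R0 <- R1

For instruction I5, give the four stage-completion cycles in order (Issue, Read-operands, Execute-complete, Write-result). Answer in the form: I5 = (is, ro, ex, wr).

I5 = (18, 19, 23, 24)

[1] I1 dispatched to INT
[2] I1 operands ready; I2 dispatched to MUL
[3] I1 complete
[4] R5←I1
[5] I2 operands ready
[9] I2 complete
[10] R2←I2
[11] I3 dispatched to MUL
[12] I3 operands ready; I4 dispatched to INT
[13] I4 operands ready
[14] I4 complete
[15] R1←I4
[16] I3 complete
[17] R4←I3
[18] I5 dispatched to MUL
[19] I5 operands ready
[23] I5 complete
[24] R0←I5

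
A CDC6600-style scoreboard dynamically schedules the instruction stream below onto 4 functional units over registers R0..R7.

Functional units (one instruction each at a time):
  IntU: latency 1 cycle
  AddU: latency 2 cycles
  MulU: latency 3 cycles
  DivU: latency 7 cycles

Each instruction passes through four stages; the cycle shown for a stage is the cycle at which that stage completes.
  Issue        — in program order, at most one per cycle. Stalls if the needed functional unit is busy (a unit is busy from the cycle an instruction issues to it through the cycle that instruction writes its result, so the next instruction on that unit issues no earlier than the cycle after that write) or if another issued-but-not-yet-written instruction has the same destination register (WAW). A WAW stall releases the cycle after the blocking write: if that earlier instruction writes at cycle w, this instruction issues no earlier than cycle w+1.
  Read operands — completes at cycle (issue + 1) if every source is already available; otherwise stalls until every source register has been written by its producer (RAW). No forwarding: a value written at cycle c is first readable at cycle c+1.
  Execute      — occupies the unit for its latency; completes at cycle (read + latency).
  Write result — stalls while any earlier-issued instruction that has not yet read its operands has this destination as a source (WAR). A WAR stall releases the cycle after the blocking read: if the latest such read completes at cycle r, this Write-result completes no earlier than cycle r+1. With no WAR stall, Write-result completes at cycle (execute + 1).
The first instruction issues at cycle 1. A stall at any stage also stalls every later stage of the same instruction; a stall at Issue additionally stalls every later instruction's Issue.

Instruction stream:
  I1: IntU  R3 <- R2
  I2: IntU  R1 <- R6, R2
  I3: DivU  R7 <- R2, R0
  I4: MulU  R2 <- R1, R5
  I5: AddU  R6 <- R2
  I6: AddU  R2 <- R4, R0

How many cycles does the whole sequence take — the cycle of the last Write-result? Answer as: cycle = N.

cycle = 22

[1] I1 issues→IntU
[2] I1 reads
[3] I1 exec-done
[4] I1 writes R3
[5] I2 issues→IntU
[6] I2 reads | I3 issues→DivU
[7] I2 exec-done | I3 reads | I4 issues→MulU
[8] I2 writes R1 | I5 issues→AddU
[9] I4 reads
[12] I4 exec-done
[13] I4 writes R2
[14] I3 exec-done | I5 reads
[15] I3 writes R7
[16] I5 exec-done
[17] I5 writes R6
[18] I6 issues→AddU
[19] I6 reads
[21] I6 exec-done
[22] I6 writes R2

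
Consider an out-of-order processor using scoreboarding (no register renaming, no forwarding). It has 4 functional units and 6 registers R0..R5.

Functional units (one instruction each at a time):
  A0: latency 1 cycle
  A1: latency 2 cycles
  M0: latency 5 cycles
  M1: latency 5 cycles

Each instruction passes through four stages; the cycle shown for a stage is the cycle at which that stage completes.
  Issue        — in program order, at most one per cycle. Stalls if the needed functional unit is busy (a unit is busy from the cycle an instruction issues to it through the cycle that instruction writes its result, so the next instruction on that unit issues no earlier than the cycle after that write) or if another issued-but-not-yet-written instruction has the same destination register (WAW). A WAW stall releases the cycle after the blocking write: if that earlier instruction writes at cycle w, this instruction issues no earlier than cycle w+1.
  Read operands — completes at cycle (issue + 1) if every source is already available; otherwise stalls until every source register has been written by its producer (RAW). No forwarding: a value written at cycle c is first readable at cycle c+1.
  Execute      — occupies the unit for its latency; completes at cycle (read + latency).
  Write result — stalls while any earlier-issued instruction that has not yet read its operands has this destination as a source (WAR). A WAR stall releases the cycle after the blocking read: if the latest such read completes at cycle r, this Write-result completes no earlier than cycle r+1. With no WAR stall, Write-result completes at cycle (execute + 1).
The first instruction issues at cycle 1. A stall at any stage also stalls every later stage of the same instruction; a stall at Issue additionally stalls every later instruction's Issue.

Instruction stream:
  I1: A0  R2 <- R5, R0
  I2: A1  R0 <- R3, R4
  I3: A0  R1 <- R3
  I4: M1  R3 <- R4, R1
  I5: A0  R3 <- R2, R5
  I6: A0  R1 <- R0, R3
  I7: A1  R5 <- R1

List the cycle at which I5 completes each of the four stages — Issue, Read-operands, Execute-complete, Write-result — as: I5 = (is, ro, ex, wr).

I5 = (16, 17, 18, 19)

t=1  I1 issues→A0
t=2  I1 reads · I2 issues→A1
t=3  I1 exec-done · I2 reads
t=4  I1 writes R2
t=5  I2 exec-done · I3 issues→A0
t=6  I2 writes R0 · I3 reads · I4 issues→M1
t=7  I3 exec-done
t=8  I3 writes R1
t=9  I4 reads
t=14  I4 exec-done
t=15  I4 writes R3
t=16  I5 issues→A0
t=17  I5 reads
t=18  I5 exec-done
t=19  I5 writes R3
t=20  I6 issues→A0
t=21  I6 reads · I7 issues→A1
t=22  I6 exec-done
t=23  I6 writes R1
t=24  I7 reads
t=26  I7 exec-done
t=27  I7 writes R5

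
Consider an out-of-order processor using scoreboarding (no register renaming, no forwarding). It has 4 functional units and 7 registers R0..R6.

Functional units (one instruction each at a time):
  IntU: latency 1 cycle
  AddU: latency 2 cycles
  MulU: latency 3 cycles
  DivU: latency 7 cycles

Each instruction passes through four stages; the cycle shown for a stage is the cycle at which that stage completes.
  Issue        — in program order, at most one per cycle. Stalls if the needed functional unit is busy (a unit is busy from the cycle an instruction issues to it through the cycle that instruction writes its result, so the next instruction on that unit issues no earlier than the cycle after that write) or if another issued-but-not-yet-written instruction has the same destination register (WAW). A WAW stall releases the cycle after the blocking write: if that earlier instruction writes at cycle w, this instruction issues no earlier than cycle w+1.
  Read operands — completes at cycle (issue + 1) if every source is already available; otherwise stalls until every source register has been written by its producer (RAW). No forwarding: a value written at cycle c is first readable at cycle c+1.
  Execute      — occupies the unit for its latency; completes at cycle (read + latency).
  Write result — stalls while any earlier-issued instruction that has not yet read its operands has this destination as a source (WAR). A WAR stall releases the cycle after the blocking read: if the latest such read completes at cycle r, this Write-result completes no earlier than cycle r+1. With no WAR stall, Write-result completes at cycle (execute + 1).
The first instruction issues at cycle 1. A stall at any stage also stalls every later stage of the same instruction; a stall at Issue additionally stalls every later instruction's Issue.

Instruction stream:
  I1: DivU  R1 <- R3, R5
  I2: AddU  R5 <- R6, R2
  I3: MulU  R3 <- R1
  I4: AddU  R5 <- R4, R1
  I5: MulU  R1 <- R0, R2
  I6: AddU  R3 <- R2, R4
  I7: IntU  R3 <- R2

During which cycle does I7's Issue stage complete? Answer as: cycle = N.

[1] I1→DivU
[2] I1 RO, I2→AddU
[3] I2 RO, I3→MulU
[5] I2 EX
[6] I2 WR R5
[7] I4→AddU
[9] I1 EX
[10] I1 WR R1
[11] I3 RO, I4 RO
[13] I4 EX
[14] I3 EX, I4 WR R5
[15] I3 WR R3
[16] I5→MulU
[17] I5 RO, I6→AddU
[18] I6 RO
[20] I5 EX, I6 EX
[21] I5 WR R1, I6 WR R3
[22] I7→IntU
[23] I7 RO
[24] I7 EX
[25] I7 WR R3

cycle = 22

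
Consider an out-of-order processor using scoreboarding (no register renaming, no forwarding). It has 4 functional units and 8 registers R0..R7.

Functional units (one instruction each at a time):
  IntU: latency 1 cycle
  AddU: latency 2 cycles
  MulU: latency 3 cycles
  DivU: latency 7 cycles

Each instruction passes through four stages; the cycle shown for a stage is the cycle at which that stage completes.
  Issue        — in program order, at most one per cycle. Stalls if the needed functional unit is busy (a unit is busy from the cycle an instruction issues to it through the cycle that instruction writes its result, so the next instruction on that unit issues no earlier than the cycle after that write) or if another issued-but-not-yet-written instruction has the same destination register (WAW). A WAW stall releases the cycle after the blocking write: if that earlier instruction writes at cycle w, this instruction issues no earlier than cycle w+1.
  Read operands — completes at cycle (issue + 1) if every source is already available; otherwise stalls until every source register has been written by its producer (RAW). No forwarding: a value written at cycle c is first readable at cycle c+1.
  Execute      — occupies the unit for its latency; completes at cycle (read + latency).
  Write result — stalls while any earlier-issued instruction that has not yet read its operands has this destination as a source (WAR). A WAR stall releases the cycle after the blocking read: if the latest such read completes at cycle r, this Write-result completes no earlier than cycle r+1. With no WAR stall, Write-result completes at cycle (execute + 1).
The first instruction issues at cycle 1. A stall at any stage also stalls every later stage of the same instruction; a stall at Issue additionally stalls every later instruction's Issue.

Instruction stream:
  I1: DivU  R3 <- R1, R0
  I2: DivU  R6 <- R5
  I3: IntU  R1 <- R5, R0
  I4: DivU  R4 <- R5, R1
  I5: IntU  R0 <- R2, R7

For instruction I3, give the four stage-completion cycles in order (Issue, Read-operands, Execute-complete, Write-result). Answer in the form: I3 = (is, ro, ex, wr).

[I1] 1/2/9/10
[I2] 11/12/19/20  (struct: DivU busy until I1 writes@10)
[I3] 12/13/14/15
[I4] 21/22/29/30  (struct: DivU busy until I2 writes@20)
[I5] 22/23/24/25

I3 = (12, 13, 14, 15)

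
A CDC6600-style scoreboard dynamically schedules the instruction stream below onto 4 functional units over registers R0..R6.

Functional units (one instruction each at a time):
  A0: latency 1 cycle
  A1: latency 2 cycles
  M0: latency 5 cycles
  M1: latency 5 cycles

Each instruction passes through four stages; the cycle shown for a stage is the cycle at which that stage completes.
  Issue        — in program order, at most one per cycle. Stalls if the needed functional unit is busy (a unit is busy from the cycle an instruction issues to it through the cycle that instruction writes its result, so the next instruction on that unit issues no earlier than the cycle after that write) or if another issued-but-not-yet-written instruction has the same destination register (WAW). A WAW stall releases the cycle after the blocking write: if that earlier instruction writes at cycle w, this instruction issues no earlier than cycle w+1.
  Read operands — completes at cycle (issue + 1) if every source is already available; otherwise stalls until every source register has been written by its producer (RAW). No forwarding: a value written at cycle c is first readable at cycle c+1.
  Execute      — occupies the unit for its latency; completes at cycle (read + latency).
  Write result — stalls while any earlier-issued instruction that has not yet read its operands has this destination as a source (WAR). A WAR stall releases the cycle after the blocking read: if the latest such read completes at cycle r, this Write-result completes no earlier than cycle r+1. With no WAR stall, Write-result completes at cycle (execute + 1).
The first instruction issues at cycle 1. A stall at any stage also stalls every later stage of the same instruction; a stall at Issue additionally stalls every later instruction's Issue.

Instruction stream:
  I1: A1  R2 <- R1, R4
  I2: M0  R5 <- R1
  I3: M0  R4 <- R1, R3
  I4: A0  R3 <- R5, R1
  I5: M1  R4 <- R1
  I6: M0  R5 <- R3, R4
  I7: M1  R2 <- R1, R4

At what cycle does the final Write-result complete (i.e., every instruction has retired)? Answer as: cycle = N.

cycle = 33

[I1] 1/2/4/5
[I2] 2/3/8/9
[I3] 10/11/16/17  (struct: M0 busy until I2 writes@9)
[I4] 11/12/13/14
[I5] 18/19/24/25  (WAW R4: wait I3 write@17)
[I6] 19/26/31/32  (RAW R4: wait I5 write@25)
[I7] 26/27/32/33  (struct: M1 busy until I5 writes@25)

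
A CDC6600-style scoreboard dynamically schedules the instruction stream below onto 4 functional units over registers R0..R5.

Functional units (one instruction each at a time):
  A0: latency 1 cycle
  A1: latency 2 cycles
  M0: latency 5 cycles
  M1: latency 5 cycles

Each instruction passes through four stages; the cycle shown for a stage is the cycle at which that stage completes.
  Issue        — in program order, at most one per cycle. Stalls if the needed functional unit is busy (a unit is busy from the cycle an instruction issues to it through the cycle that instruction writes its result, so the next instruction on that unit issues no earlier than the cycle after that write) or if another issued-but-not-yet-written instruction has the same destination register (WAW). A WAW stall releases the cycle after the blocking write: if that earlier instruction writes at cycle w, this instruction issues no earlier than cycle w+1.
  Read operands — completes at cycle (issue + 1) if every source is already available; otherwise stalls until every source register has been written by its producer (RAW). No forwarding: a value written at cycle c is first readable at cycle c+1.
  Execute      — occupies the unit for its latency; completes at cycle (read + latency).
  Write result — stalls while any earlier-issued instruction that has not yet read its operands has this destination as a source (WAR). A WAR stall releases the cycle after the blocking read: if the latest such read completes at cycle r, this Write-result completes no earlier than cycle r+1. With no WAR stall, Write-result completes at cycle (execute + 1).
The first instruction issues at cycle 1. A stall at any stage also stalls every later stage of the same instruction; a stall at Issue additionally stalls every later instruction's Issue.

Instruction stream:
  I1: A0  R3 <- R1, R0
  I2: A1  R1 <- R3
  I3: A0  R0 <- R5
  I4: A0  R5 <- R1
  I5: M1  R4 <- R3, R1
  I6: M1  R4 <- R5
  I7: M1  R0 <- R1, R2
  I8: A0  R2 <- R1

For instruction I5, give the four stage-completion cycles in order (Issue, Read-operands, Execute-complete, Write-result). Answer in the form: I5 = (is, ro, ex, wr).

I5 = (10, 11, 16, 17)

c1: I1 dispatched to A0
c2: I1 operands ready; I2 dispatched to A1
c3: I1 complete
c4: R3←I1
c5: I2 operands ready; I3 dispatched to A0
c6: I3 operands ready
c7: I2 complete; I3 complete
c8: R1←I2; R0←I3
c9: I4 dispatched to A0
c10: I4 operands ready; I5 dispatched to M1
c11: I4 complete; I5 operands ready
c12: R5←I4
c16: I5 complete
c17: R4←I5
c18: I6 dispatched to M1
c19: I6 operands ready
c24: I6 complete
c25: R4←I6
c26: I7 dispatched to M1
c27: I7 operands ready; I8 dispatched to A0
c28: I8 operands ready
c29: I8 complete
c30: R2←I8
c32: I7 complete
c33: R0←I7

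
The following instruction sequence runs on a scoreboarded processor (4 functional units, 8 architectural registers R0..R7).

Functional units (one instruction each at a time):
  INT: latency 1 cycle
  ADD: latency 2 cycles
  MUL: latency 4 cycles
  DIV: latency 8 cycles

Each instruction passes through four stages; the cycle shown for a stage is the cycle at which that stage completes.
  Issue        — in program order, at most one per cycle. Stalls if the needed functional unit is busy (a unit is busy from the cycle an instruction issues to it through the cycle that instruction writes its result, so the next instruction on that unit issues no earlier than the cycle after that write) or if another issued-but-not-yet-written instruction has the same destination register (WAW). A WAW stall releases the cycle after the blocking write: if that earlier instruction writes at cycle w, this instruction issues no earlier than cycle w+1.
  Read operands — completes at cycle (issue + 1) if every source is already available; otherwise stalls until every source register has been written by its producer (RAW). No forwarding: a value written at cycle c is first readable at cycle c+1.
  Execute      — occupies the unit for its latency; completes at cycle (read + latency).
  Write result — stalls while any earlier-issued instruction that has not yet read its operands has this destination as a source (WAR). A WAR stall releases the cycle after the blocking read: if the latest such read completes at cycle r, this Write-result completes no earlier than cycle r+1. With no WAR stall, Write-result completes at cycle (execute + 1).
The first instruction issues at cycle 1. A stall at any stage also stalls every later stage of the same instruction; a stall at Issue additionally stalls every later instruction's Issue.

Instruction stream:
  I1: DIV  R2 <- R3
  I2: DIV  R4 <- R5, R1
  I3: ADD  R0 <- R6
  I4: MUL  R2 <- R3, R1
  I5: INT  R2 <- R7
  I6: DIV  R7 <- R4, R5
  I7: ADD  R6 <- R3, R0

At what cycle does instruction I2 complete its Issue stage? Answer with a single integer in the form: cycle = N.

cycle 1: I1→DIV
cycle 2: I1 RO
cycle 10: I1 EX
cycle 11: I1 WR R2
cycle 12: I2→DIV
cycle 13: I2 RO · I3→ADD
cycle 14: I3 RO · I4→MUL
cycle 15: I4 RO
cycle 16: I3 EX
cycle 17: I3 WR R0
cycle 19: I4 EX
cycle 20: I4 WR R2
cycle 21: I2 EX · I5→INT
cycle 22: I2 WR R4 · I5 RO
cycle 23: I5 EX · I6→DIV
cycle 24: I5 WR R2 · I6 RO · I7→ADD
cycle 25: I7 RO
cycle 27: I7 EX
cycle 28: I7 WR R6
cycle 32: I6 EX
cycle 33: I6 WR R7

cycle = 12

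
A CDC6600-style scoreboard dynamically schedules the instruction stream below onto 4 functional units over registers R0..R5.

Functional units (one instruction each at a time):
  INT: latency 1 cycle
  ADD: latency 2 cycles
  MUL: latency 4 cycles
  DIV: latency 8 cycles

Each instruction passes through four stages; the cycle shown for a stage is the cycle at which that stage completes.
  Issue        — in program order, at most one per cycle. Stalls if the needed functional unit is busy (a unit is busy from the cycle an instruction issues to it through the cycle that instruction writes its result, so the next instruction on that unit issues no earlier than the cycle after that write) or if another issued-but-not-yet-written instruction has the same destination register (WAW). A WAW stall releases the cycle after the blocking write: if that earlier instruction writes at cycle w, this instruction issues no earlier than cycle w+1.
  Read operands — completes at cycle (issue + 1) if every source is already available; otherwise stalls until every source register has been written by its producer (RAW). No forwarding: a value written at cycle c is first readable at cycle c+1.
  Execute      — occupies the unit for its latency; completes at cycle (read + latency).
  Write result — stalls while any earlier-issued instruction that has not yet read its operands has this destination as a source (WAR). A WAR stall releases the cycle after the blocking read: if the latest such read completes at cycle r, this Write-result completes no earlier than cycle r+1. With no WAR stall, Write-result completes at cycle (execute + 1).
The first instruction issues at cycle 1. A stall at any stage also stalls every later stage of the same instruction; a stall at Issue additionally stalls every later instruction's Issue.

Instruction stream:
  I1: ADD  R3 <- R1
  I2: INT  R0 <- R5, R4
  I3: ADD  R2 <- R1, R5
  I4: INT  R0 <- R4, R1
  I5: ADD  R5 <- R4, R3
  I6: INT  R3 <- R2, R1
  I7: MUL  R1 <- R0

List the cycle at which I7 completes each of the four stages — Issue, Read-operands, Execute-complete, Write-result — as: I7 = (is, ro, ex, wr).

I7 = (13, 14, 18, 19)

I1  is:1  ro:2  ex:4  wr:5
I2  is:2  ro:3  ex:4  wr:5
I3  is:6  ro:7  ex:9  wr:10  — struct: ADD busy until I1 writes@5
I4  is:7  ro:8  ex:9  wr:10
I5  is:11  ro:12  ex:14  wr:15  — struct: ADD busy until I3 writes@10
I6  is:12  ro:13  ex:14  wr:15
I7  is:13  ro:14  ex:18  wr:19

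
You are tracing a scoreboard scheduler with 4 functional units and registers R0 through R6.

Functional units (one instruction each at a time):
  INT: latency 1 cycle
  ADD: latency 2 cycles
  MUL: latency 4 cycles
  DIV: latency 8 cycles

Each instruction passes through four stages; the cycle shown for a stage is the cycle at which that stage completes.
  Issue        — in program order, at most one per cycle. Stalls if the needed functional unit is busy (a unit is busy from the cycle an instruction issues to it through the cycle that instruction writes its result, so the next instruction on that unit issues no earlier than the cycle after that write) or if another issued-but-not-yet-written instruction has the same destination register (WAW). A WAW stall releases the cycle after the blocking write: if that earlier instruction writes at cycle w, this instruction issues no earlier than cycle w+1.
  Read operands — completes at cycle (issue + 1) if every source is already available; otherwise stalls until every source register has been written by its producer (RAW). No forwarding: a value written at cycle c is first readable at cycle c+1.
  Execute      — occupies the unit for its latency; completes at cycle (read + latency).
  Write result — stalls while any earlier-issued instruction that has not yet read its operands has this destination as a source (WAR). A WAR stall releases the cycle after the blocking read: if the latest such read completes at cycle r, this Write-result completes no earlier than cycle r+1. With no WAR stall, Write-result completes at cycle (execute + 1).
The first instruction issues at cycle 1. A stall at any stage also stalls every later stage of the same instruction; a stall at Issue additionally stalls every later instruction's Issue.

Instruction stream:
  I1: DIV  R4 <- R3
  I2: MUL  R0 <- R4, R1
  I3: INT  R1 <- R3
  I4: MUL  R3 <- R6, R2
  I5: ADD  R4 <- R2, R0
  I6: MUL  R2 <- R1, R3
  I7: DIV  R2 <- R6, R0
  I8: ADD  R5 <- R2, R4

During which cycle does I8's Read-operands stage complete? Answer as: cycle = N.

[1] I1→DIV
[2] I1 RO, I2→MUL
[3] I3→INT
[4] I3 RO
[5] I3 EX
[10] I1 EX
[11] I1 WR R4
[12] I2 RO
[13] I3 WR R1
[16] I2 EX
[17] I2 WR R0
[18] I4→MUL
[19] I4 RO, I5→ADD
[20] I5 RO
[22] I5 EX
[23] I4 EX, I5 WR R4
[24] I4 WR R3
[25] I6→MUL
[26] I6 RO
[30] I6 EX
[31] I6 WR R2
[32] I7→DIV
[33] I7 RO, I8→ADD
[41] I7 EX
[42] I7 WR R2
[43] I8 RO
[45] I8 EX
[46] I8 WR R5

cycle = 43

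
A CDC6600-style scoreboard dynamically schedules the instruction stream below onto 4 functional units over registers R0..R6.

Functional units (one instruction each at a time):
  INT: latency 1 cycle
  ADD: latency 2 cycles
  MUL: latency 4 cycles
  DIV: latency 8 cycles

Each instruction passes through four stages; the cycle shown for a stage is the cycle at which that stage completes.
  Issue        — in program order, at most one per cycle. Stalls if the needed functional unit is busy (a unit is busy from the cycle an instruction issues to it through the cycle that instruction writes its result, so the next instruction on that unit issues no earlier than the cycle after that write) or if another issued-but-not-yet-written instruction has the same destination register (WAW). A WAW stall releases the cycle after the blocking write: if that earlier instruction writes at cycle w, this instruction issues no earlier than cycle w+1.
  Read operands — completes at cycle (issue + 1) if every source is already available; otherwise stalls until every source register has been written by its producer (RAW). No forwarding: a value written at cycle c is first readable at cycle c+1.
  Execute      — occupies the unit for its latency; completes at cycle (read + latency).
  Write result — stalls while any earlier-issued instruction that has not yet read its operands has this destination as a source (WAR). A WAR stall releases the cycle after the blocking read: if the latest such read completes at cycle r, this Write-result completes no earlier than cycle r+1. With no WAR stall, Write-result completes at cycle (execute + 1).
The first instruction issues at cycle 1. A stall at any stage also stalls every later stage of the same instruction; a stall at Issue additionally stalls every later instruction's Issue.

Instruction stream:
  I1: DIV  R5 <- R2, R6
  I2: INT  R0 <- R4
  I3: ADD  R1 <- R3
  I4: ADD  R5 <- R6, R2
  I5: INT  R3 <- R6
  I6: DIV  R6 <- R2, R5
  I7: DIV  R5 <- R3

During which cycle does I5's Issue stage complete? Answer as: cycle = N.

I1 -> (1, 2, 10, 11)
I2 -> (2, 3, 4, 5)
I3 -> (3, 4, 6, 7)
I4 -> (12, 13, 15, 16)  // WAW R5: wait I1 write@11
I5 -> (13, 14, 15, 16)
I6 -> (14, 17, 25, 26)  // RAW R5: wait I4 write@16
I7 -> (27, 28, 36, 37)  // struct: DIV busy until I6 writes@26

cycle = 13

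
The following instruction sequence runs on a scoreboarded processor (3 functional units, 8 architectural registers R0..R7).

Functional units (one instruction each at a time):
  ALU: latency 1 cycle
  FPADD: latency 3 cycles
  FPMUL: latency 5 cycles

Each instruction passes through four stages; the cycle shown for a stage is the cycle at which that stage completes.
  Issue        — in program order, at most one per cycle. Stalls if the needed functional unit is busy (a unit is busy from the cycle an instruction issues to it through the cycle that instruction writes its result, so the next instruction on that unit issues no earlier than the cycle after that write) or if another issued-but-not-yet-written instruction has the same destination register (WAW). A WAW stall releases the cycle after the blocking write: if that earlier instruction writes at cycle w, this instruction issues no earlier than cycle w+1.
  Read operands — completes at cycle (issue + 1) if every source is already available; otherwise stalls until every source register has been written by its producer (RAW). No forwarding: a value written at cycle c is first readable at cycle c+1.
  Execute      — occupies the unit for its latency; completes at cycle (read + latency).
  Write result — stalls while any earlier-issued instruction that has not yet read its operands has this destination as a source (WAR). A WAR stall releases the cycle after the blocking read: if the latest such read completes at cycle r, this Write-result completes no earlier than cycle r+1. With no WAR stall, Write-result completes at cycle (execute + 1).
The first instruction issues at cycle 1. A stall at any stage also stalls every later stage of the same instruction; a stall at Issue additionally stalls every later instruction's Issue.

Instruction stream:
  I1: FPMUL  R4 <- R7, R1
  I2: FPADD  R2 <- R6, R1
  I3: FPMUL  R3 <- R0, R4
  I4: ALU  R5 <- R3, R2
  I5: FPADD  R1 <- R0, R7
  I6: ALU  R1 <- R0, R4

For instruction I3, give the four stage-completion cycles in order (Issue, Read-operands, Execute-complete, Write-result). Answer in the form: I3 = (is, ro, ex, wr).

  I1 | 1 | 2 | 7 | 8
  I2 | 2 | 3 | 6 | 7
  I3 | 9 | 10 | 15 | 16   struct: FPMUL busy until I1 writes@8
  I4 | 10 | 17 | 18 | 19   RAW R3: wait I3 write@16
  I5 | 11 | 12 | 15 | 16
  I6 | 20 | 21 | 22 | 23   struct: ALU busy until I4 writes@19

I3 = (9, 10, 15, 16)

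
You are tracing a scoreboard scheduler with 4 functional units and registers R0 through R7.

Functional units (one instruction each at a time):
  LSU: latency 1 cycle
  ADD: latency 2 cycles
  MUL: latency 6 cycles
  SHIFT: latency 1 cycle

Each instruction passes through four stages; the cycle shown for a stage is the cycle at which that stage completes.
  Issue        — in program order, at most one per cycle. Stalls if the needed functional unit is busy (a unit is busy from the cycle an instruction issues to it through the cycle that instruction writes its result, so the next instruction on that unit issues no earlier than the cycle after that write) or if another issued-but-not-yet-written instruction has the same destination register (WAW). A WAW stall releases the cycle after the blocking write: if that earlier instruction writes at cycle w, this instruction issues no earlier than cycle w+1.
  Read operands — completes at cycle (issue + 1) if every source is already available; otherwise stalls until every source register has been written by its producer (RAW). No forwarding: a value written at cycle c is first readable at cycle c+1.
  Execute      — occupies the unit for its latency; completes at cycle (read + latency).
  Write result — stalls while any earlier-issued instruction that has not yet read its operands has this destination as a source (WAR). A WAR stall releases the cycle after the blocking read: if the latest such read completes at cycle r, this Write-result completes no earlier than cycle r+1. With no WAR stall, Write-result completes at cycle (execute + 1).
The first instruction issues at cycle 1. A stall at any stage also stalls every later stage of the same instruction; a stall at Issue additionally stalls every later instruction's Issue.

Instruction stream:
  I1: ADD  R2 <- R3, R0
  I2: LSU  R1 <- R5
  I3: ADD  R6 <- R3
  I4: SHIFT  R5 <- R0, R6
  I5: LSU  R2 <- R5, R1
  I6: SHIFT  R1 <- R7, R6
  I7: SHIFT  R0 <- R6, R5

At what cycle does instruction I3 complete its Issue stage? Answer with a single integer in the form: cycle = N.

I1: IS=1 RO=2 EX=4 WR=5
I2: IS=2 RO=3 EX=4 WR=5
I3: IS=6 RO=7 EX=9 WR=10  [struct: ADD busy until I1 writes@5]
I4: IS=7 RO=11 EX=12 WR=13  [RAW R6: wait I3 write@10]
I5: IS=8 RO=14 EX=15 WR=16  [RAW R5: wait I4 write@13]
I6: IS=14 RO=15 EX=16 WR=17  [struct: SHIFT busy until I4 writes@13]
I7: IS=18 RO=19 EX=20 WR=21  [struct: SHIFT busy until I6 writes@17]

cycle = 6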